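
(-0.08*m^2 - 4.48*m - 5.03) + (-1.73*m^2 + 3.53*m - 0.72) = -1.81*m^2 - 0.950000000000001*m - 5.75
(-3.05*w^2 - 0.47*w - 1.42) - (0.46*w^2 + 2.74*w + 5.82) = -3.51*w^2 - 3.21*w - 7.24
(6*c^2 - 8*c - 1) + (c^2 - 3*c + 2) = 7*c^2 - 11*c + 1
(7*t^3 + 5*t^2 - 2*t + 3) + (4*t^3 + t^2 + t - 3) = 11*t^3 + 6*t^2 - t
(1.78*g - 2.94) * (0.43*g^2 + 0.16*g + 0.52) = 0.7654*g^3 - 0.9794*g^2 + 0.4552*g - 1.5288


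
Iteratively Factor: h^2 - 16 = (h + 4)*(h - 4)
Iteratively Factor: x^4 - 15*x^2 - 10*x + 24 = (x + 2)*(x^3 - 2*x^2 - 11*x + 12) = (x - 4)*(x + 2)*(x^2 + 2*x - 3) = (x - 4)*(x + 2)*(x + 3)*(x - 1)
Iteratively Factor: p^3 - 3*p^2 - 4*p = (p - 4)*(p^2 + p) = (p - 4)*(p + 1)*(p)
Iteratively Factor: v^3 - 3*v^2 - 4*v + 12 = (v - 3)*(v^2 - 4) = (v - 3)*(v - 2)*(v + 2)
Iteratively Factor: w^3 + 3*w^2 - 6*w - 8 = (w - 2)*(w^2 + 5*w + 4) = (w - 2)*(w + 4)*(w + 1)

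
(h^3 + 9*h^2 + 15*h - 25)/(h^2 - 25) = (h^2 + 4*h - 5)/(h - 5)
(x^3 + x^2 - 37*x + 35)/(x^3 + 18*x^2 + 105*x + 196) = (x^2 - 6*x + 5)/(x^2 + 11*x + 28)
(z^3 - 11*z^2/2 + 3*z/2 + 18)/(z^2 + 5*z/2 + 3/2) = (z^2 - 7*z + 12)/(z + 1)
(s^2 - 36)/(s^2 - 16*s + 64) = (s^2 - 36)/(s^2 - 16*s + 64)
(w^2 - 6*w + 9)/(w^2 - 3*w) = (w - 3)/w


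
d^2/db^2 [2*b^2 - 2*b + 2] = 4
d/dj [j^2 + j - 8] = 2*j + 1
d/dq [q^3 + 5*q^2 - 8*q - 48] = 3*q^2 + 10*q - 8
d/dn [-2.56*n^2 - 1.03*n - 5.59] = -5.12*n - 1.03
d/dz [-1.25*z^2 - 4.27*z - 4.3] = -2.5*z - 4.27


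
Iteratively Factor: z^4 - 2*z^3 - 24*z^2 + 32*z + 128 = (z + 4)*(z^3 - 6*z^2 + 32) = (z - 4)*(z + 4)*(z^2 - 2*z - 8) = (z - 4)^2*(z + 4)*(z + 2)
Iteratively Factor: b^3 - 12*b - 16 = (b - 4)*(b^2 + 4*b + 4) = (b - 4)*(b + 2)*(b + 2)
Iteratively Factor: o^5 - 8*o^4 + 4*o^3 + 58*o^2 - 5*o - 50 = (o - 5)*(o^4 - 3*o^3 - 11*o^2 + 3*o + 10) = (o - 5)*(o - 1)*(o^3 - 2*o^2 - 13*o - 10) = (o - 5)*(o - 1)*(o + 2)*(o^2 - 4*o - 5) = (o - 5)^2*(o - 1)*(o + 2)*(o + 1)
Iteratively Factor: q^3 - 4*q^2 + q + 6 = (q + 1)*(q^2 - 5*q + 6) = (q - 3)*(q + 1)*(q - 2)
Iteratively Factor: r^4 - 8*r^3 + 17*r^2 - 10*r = (r - 5)*(r^3 - 3*r^2 + 2*r) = (r - 5)*(r - 2)*(r^2 - r) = r*(r - 5)*(r - 2)*(r - 1)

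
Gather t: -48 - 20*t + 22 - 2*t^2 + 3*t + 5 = -2*t^2 - 17*t - 21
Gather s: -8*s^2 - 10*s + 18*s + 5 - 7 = -8*s^2 + 8*s - 2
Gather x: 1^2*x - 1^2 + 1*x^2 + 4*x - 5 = x^2 + 5*x - 6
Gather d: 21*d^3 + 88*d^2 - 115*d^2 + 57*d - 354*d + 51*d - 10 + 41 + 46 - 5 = 21*d^3 - 27*d^2 - 246*d + 72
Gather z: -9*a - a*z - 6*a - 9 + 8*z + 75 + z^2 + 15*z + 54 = -15*a + z^2 + z*(23 - a) + 120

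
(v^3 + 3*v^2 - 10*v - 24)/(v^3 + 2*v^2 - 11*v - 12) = (v + 2)/(v + 1)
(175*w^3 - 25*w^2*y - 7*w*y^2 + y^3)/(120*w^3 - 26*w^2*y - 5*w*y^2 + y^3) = (35*w^2 - 12*w*y + y^2)/(24*w^2 - 10*w*y + y^2)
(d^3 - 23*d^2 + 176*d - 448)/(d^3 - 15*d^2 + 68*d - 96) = (d^2 - 15*d + 56)/(d^2 - 7*d + 12)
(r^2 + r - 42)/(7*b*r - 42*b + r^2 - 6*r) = (r + 7)/(7*b + r)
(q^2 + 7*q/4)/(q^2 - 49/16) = 4*q/(4*q - 7)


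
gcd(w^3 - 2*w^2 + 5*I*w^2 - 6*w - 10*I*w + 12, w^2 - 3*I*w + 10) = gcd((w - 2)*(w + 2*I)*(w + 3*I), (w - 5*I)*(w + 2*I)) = w + 2*I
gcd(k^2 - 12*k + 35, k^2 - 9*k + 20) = k - 5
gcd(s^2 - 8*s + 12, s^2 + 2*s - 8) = s - 2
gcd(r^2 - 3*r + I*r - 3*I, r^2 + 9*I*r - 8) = r + I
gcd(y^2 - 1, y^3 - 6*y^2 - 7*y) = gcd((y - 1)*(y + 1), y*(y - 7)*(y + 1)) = y + 1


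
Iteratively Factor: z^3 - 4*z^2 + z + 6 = (z - 2)*(z^2 - 2*z - 3) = (z - 3)*(z - 2)*(z + 1)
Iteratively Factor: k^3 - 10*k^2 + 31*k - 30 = (k - 2)*(k^2 - 8*k + 15) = (k - 3)*(k - 2)*(k - 5)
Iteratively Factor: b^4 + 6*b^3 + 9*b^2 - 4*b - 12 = (b - 1)*(b^3 + 7*b^2 + 16*b + 12) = (b - 1)*(b + 2)*(b^2 + 5*b + 6) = (b - 1)*(b + 2)^2*(b + 3)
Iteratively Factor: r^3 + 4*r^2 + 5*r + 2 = (r + 1)*(r^2 + 3*r + 2) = (r + 1)*(r + 2)*(r + 1)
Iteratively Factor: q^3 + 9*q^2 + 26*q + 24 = (q + 3)*(q^2 + 6*q + 8) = (q + 3)*(q + 4)*(q + 2)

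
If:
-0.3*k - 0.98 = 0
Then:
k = -3.27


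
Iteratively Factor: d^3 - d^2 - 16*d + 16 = (d - 4)*(d^2 + 3*d - 4) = (d - 4)*(d - 1)*(d + 4)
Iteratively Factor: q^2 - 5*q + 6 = (q - 2)*(q - 3)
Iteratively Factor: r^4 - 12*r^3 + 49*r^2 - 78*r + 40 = (r - 5)*(r^3 - 7*r^2 + 14*r - 8) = (r - 5)*(r - 2)*(r^2 - 5*r + 4) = (r - 5)*(r - 2)*(r - 1)*(r - 4)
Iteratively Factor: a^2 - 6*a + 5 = (a - 5)*(a - 1)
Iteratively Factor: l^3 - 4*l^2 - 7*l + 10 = (l - 1)*(l^2 - 3*l - 10) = (l - 5)*(l - 1)*(l + 2)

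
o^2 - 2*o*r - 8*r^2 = (o - 4*r)*(o + 2*r)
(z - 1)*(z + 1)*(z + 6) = z^3 + 6*z^2 - z - 6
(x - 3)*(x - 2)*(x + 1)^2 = x^4 - 3*x^3 - 3*x^2 + 7*x + 6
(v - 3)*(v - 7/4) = v^2 - 19*v/4 + 21/4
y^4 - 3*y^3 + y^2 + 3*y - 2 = (y - 2)*(y - 1)^2*(y + 1)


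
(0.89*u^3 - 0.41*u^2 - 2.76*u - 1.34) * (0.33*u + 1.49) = 0.2937*u^4 + 1.1908*u^3 - 1.5217*u^2 - 4.5546*u - 1.9966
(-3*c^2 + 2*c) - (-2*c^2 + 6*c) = -c^2 - 4*c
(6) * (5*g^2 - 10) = 30*g^2 - 60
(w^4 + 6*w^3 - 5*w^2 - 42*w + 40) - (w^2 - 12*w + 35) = w^4 + 6*w^3 - 6*w^2 - 30*w + 5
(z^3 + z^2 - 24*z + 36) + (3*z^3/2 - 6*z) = 5*z^3/2 + z^2 - 30*z + 36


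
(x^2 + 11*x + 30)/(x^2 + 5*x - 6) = (x + 5)/(x - 1)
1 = 1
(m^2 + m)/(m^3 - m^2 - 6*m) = (m + 1)/(m^2 - m - 6)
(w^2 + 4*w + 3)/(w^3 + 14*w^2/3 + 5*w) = 3*(w + 1)/(w*(3*w + 5))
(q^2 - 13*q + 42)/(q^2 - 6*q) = (q - 7)/q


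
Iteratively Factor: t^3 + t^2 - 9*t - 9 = (t + 3)*(t^2 - 2*t - 3) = (t + 1)*(t + 3)*(t - 3)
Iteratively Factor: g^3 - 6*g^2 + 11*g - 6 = (g - 1)*(g^2 - 5*g + 6) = (g - 2)*(g - 1)*(g - 3)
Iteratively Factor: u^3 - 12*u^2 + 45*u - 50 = (u - 2)*(u^2 - 10*u + 25) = (u - 5)*(u - 2)*(u - 5)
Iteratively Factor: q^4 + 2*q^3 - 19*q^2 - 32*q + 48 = (q - 4)*(q^3 + 6*q^2 + 5*q - 12) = (q - 4)*(q + 4)*(q^2 + 2*q - 3) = (q - 4)*(q + 3)*(q + 4)*(q - 1)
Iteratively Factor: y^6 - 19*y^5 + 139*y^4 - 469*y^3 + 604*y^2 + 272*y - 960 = (y - 3)*(y^5 - 16*y^4 + 91*y^3 - 196*y^2 + 16*y + 320) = (y - 4)*(y - 3)*(y^4 - 12*y^3 + 43*y^2 - 24*y - 80) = (y - 4)^2*(y - 3)*(y^3 - 8*y^2 + 11*y + 20) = (y - 4)^3*(y - 3)*(y^2 - 4*y - 5) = (y - 4)^3*(y - 3)*(y + 1)*(y - 5)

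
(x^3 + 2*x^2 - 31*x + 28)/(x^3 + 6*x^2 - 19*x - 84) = (x - 1)/(x + 3)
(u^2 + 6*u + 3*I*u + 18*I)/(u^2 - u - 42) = (u + 3*I)/(u - 7)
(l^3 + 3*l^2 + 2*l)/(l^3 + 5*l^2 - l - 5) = l*(l + 2)/(l^2 + 4*l - 5)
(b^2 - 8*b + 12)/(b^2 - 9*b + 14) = (b - 6)/(b - 7)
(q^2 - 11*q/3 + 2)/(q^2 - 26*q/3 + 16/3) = (q - 3)/(q - 8)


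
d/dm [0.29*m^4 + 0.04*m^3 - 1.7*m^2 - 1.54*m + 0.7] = 1.16*m^3 + 0.12*m^2 - 3.4*m - 1.54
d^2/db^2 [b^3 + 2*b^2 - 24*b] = 6*b + 4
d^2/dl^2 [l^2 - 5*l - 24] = 2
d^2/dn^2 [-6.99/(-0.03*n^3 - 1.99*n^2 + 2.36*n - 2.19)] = (-(1.2582*n + 27.8202)*(0.03*n^3 + 1.99*n^2 - 2.36*n + 2.19) + 6.99*(0.09*n^2 + 3.98*n - 2.36)*(0.18*n^2 + 7.96*n - 4.72))/(0.03*n^3 + 1.99*n^2 - 2.36*n + 2.19)^3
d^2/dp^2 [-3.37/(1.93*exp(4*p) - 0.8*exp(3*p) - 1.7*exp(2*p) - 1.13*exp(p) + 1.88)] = (3.37*(-15.44*exp(3*p) + 4.8*exp(2*p) + 6.8*exp(p) + 2.26)*(-7.72*exp(3*p) + 2.4*exp(2*p) + 3.4*exp(p) + 1.13)*exp(p) + (104.0656*exp(3*p) - 24.264*exp(2*p) - 22.916*exp(p) - 3.8081)*(-1.93*exp(4*p) + 0.8*exp(3*p) + 1.7*exp(2*p) + 1.13*exp(p) - 1.88))*exp(p)/(-1.93*exp(4*p) + 0.8*exp(3*p) + 1.7*exp(2*p) + 1.13*exp(p) - 1.88)^3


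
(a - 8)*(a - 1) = a^2 - 9*a + 8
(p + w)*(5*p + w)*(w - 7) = 5*p^2*w - 35*p^2 + 6*p*w^2 - 42*p*w + w^3 - 7*w^2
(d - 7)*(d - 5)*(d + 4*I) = d^3 - 12*d^2 + 4*I*d^2 + 35*d - 48*I*d + 140*I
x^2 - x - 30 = (x - 6)*(x + 5)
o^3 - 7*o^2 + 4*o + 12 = (o - 6)*(o - 2)*(o + 1)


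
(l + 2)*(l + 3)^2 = l^3 + 8*l^2 + 21*l + 18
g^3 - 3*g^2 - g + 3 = (g - 3)*(g - 1)*(g + 1)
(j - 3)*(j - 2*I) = j^2 - 3*j - 2*I*j + 6*I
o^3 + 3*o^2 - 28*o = o*(o - 4)*(o + 7)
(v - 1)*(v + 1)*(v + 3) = v^3 + 3*v^2 - v - 3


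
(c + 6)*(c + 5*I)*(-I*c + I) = -I*c^3 + 5*c^2 - 5*I*c^2 + 25*c + 6*I*c - 30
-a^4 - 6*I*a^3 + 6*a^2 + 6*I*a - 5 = (a + I)*(a + 5*I)*(-I*a - I)*(-I*a + I)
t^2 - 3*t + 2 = (t - 2)*(t - 1)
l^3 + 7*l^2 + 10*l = l*(l + 2)*(l + 5)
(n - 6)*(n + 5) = n^2 - n - 30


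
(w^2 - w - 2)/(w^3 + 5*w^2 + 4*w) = (w - 2)/(w*(w + 4))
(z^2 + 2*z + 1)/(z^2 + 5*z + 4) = (z + 1)/(z + 4)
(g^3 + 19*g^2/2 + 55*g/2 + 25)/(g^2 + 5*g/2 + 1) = (2*g^2 + 15*g + 25)/(2*g + 1)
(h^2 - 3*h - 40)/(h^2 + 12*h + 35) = (h - 8)/(h + 7)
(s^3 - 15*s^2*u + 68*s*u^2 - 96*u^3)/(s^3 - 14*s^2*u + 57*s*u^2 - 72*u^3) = (s - 4*u)/(s - 3*u)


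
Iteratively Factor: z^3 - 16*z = (z)*(z^2 - 16) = z*(z + 4)*(z - 4)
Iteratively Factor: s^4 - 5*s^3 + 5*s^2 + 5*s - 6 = (s + 1)*(s^3 - 6*s^2 + 11*s - 6) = (s - 1)*(s + 1)*(s^2 - 5*s + 6) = (s - 3)*(s - 1)*(s + 1)*(s - 2)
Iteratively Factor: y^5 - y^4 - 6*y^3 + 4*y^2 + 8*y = (y + 1)*(y^4 - 2*y^3 - 4*y^2 + 8*y) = y*(y + 1)*(y^3 - 2*y^2 - 4*y + 8) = y*(y - 2)*(y + 1)*(y^2 - 4) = y*(y - 2)^2*(y + 1)*(y + 2)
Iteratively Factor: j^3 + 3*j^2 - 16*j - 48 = (j - 4)*(j^2 + 7*j + 12) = (j - 4)*(j + 3)*(j + 4)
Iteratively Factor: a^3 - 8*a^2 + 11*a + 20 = (a + 1)*(a^2 - 9*a + 20) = (a - 5)*(a + 1)*(a - 4)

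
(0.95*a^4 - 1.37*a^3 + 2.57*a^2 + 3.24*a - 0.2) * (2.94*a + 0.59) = 2.793*a^5 - 3.4673*a^4 + 6.7475*a^3 + 11.0419*a^2 + 1.3236*a - 0.118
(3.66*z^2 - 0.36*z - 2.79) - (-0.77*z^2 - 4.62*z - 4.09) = 4.43*z^2 + 4.26*z + 1.3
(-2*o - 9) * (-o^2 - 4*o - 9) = 2*o^3 + 17*o^2 + 54*o + 81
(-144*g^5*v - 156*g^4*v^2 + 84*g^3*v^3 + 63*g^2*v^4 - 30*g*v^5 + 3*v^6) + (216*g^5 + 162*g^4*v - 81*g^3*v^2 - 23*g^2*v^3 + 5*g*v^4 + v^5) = -144*g^5*v + 216*g^5 - 156*g^4*v^2 + 162*g^4*v + 84*g^3*v^3 - 81*g^3*v^2 + 63*g^2*v^4 - 23*g^2*v^3 - 30*g*v^5 + 5*g*v^4 + 3*v^6 + v^5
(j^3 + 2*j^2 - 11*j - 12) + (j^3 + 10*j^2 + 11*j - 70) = 2*j^3 + 12*j^2 - 82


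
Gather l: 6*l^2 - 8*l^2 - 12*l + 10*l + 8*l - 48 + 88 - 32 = -2*l^2 + 6*l + 8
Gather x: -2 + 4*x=4*x - 2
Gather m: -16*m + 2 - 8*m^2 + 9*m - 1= -8*m^2 - 7*m + 1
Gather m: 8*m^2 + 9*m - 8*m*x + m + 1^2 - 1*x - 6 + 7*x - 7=8*m^2 + m*(10 - 8*x) + 6*x - 12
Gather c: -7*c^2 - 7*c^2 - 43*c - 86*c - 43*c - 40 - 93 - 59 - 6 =-14*c^2 - 172*c - 198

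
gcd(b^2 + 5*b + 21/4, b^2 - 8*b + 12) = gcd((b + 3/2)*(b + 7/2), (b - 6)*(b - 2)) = 1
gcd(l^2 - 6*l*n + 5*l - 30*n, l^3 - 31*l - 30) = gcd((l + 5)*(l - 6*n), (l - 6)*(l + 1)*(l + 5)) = l + 5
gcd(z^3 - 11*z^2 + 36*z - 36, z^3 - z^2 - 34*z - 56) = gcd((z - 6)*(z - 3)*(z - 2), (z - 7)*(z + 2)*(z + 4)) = 1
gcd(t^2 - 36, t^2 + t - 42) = t - 6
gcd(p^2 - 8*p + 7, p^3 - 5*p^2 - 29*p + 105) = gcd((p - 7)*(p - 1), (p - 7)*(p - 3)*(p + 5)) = p - 7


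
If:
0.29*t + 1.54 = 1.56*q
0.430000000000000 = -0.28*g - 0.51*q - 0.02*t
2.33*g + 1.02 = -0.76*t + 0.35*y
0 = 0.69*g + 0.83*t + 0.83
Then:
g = -4.44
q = 1.49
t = 2.69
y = -20.78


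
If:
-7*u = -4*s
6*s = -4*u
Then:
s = 0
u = 0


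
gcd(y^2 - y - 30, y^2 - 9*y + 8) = 1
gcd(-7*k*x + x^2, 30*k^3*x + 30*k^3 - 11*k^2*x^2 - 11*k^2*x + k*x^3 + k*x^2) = 1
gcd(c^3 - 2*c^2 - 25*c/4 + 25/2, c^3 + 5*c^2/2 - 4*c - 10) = c^2 + c/2 - 5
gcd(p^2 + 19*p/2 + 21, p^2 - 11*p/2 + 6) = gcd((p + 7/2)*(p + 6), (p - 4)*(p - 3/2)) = 1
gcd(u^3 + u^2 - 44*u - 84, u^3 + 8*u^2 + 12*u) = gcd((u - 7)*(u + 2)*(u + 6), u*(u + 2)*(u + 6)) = u^2 + 8*u + 12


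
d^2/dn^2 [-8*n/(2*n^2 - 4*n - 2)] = 8*(4*n*(n - 1)^2 + (3*n - 2)*(-n^2 + 2*n + 1))/(-n^2 + 2*n + 1)^3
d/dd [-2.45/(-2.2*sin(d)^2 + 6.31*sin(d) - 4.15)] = (15.4595 - 10.78*sin(d))*cos(d)/(2.2*sin(d)^2 - 6.31*sin(d) + 4.15)^2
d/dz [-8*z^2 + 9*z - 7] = 9 - 16*z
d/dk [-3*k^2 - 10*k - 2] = -6*k - 10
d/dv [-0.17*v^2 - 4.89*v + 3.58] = -0.34*v - 4.89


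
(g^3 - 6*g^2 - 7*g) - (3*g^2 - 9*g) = g^3 - 9*g^2 + 2*g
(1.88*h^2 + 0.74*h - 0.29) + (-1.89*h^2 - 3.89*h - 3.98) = -0.01*h^2 - 3.15*h - 4.27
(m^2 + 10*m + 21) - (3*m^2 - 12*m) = -2*m^2 + 22*m + 21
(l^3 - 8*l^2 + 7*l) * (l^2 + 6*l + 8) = l^5 - 2*l^4 - 33*l^3 - 22*l^2 + 56*l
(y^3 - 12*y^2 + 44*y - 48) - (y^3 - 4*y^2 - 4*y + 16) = -8*y^2 + 48*y - 64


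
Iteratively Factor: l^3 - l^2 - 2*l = (l)*(l^2 - l - 2) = l*(l + 1)*(l - 2)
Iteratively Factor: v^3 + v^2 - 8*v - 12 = (v + 2)*(v^2 - v - 6) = (v + 2)^2*(v - 3)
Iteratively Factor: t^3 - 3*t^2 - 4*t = (t + 1)*(t^2 - 4*t) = t*(t + 1)*(t - 4)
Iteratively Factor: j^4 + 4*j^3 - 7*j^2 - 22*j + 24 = (j - 2)*(j^3 + 6*j^2 + 5*j - 12) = (j - 2)*(j + 4)*(j^2 + 2*j - 3) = (j - 2)*(j + 3)*(j + 4)*(j - 1)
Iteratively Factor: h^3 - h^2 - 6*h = (h)*(h^2 - h - 6) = h*(h + 2)*(h - 3)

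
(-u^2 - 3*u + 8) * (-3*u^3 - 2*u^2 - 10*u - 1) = 3*u^5 + 11*u^4 - 8*u^3 + 15*u^2 - 77*u - 8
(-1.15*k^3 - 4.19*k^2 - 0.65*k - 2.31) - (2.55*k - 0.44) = -1.15*k^3 - 4.19*k^2 - 3.2*k - 1.87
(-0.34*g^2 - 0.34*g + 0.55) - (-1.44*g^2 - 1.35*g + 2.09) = 1.1*g^2 + 1.01*g - 1.54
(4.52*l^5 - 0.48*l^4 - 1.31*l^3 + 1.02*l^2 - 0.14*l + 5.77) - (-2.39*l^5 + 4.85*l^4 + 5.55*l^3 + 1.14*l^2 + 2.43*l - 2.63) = 6.91*l^5 - 5.33*l^4 - 6.86*l^3 - 0.12*l^2 - 2.57*l + 8.4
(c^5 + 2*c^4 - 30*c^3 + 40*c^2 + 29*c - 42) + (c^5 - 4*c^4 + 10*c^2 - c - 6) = 2*c^5 - 2*c^4 - 30*c^3 + 50*c^2 + 28*c - 48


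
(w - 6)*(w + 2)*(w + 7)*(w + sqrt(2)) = w^4 + sqrt(2)*w^3 + 3*w^3 - 40*w^2 + 3*sqrt(2)*w^2 - 84*w - 40*sqrt(2)*w - 84*sqrt(2)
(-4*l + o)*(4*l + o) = -16*l^2 + o^2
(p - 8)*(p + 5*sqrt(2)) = p^2 - 8*p + 5*sqrt(2)*p - 40*sqrt(2)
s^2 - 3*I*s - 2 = (s - 2*I)*(s - I)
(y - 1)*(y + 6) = y^2 + 5*y - 6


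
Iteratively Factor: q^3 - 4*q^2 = (q - 4)*(q^2) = q*(q - 4)*(q)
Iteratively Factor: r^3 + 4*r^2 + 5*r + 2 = (r + 1)*(r^2 + 3*r + 2) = (r + 1)^2*(r + 2)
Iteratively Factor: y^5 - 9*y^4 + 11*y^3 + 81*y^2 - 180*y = (y - 5)*(y^4 - 4*y^3 - 9*y^2 + 36*y) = (y - 5)*(y - 4)*(y^3 - 9*y) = (y - 5)*(y - 4)*(y - 3)*(y^2 + 3*y) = (y - 5)*(y - 4)*(y - 3)*(y + 3)*(y)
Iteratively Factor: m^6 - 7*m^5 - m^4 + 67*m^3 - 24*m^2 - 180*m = (m + 2)*(m^5 - 9*m^4 + 17*m^3 + 33*m^2 - 90*m) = (m - 3)*(m + 2)*(m^4 - 6*m^3 - m^2 + 30*m) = (m - 5)*(m - 3)*(m + 2)*(m^3 - m^2 - 6*m) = m*(m - 5)*(m - 3)*(m + 2)*(m^2 - m - 6) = m*(m - 5)*(m - 3)^2*(m + 2)*(m + 2)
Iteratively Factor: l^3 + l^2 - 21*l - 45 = (l - 5)*(l^2 + 6*l + 9) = (l - 5)*(l + 3)*(l + 3)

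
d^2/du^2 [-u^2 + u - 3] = -2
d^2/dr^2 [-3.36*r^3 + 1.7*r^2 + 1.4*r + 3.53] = 3.4 - 20.16*r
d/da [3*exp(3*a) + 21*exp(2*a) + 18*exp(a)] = (9*exp(2*a) + 42*exp(a) + 18)*exp(a)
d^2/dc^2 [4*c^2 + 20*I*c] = 8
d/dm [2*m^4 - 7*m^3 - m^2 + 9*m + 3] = 8*m^3 - 21*m^2 - 2*m + 9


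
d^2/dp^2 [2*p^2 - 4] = 4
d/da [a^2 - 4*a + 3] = 2*a - 4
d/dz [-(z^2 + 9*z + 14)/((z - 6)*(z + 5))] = 2*(5*z^2 + 44*z + 128)/(z^4 - 2*z^3 - 59*z^2 + 60*z + 900)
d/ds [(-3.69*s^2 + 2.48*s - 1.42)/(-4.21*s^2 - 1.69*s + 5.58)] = (16.6769*s^2 - 53.1368*s + 11.4386)/(17.7241*s^4 + 14.2298*s^3 - 44.1275*s^2 - 18.8604*s + 31.1364)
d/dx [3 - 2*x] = -2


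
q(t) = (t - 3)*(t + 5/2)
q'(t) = 2*t - 1/2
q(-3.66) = 7.73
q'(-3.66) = -7.82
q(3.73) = 4.55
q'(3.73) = 6.96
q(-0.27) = -7.29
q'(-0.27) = -1.04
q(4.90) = 14.06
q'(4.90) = 9.30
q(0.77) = -7.29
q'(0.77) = 1.04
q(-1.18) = -5.52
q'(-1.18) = -2.86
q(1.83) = -5.07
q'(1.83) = 3.16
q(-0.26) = -7.30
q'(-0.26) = -1.02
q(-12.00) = 142.50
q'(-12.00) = -24.50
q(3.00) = 0.00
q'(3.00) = 5.50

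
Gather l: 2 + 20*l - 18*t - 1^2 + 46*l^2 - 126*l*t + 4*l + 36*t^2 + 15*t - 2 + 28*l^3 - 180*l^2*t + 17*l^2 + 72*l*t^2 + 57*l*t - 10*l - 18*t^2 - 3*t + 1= 28*l^3 + l^2*(63 - 180*t) + l*(72*t^2 - 69*t + 14) + 18*t^2 - 6*t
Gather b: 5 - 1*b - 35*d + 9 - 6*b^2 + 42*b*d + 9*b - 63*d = -6*b^2 + b*(42*d + 8) - 98*d + 14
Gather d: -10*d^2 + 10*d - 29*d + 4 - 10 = -10*d^2 - 19*d - 6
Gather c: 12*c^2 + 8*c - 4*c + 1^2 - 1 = 12*c^2 + 4*c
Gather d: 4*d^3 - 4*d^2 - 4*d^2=4*d^3 - 8*d^2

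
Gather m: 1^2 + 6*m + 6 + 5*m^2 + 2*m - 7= 5*m^2 + 8*m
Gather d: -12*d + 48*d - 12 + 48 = 36*d + 36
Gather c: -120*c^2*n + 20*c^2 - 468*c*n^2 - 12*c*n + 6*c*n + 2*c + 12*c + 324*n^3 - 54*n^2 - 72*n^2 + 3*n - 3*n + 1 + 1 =c^2*(20 - 120*n) + c*(-468*n^2 - 6*n + 14) + 324*n^3 - 126*n^2 + 2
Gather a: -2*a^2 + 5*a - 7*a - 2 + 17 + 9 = -2*a^2 - 2*a + 24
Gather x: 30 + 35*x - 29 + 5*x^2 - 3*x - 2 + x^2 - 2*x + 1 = 6*x^2 + 30*x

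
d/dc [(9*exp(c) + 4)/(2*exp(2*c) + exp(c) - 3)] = (-(4*exp(c) + 1)*(9*exp(c) + 4) + 18*exp(2*c) + 9*exp(c) - 27)*exp(c)/(2*exp(2*c) + exp(c) - 3)^2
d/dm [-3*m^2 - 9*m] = -6*m - 9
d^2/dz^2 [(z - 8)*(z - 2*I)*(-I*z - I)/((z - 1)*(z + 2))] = (z^3*(32 - 4*I) + z^2*(72 + 96*I) + z*(264 + 72*I) + 136 + 88*I)/(z^6 + 3*z^5 - 3*z^4 - 11*z^3 + 6*z^2 + 12*z - 8)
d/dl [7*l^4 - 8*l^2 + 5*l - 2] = 28*l^3 - 16*l + 5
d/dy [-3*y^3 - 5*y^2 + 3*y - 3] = -9*y^2 - 10*y + 3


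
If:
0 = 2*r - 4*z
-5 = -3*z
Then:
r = 10/3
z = 5/3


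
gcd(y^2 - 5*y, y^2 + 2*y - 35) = y - 5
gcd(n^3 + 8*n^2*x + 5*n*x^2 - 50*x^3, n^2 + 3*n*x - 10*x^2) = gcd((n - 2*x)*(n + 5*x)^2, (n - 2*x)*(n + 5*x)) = -n^2 - 3*n*x + 10*x^2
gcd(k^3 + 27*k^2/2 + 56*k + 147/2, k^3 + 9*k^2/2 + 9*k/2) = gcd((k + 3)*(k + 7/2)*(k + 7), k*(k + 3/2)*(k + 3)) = k + 3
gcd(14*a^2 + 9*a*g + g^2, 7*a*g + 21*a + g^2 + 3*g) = 7*a + g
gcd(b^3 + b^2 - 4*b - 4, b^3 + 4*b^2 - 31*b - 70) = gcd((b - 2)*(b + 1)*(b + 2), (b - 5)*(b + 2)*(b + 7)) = b + 2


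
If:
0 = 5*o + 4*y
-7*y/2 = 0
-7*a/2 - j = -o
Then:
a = -2*j/7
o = 0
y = 0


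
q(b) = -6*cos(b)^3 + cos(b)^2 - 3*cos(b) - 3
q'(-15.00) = -9.69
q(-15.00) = 2.49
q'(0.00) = 0.00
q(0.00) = -11.00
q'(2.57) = 9.42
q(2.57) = 3.80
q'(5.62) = -7.76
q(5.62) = -7.68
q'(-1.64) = -3.22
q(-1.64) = -2.79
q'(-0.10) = -1.88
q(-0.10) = -10.91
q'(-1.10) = -5.17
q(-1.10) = -4.72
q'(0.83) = 7.27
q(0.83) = -6.41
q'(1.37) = 3.25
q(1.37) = -3.61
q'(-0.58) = -7.63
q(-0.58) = -8.32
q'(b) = 18*sin(b)*cos(b)^2 - 2*sin(b)*cos(b) + 3*sin(b)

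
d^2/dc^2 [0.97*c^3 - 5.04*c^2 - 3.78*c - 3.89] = 5.82*c - 10.08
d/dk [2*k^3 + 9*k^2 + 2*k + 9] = 6*k^2 + 18*k + 2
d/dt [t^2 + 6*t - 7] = 2*t + 6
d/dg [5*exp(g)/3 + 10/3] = 5*exp(g)/3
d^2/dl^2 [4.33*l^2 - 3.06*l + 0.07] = 8.66000000000000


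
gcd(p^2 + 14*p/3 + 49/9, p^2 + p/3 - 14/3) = p + 7/3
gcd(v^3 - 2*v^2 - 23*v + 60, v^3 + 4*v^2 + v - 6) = 1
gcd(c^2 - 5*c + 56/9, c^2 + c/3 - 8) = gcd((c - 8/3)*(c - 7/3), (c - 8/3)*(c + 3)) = c - 8/3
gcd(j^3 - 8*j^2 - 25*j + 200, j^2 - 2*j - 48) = j - 8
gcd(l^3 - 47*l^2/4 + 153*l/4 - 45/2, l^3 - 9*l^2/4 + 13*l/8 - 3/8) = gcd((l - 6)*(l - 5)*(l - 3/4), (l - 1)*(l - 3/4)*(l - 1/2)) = l - 3/4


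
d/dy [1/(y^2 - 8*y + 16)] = 2*(4 - y)/(y^2 - 8*y + 16)^2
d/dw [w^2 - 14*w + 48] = 2*w - 14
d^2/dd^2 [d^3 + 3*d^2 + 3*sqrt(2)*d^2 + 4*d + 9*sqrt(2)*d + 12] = 6*d + 6 + 6*sqrt(2)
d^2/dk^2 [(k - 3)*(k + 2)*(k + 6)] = 6*k + 10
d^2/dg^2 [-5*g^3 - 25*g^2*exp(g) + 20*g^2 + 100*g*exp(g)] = -25*g^2*exp(g) - 30*g + 150*exp(g) + 40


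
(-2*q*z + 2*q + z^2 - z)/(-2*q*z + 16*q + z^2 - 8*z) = (z - 1)/(z - 8)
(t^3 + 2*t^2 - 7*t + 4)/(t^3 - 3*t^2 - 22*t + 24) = (t - 1)/(t - 6)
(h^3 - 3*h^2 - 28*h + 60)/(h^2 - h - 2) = (h^2 - h - 30)/(h + 1)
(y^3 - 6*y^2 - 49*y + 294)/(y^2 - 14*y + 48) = (y^2 - 49)/(y - 8)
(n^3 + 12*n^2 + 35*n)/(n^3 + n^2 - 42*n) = (n + 5)/(n - 6)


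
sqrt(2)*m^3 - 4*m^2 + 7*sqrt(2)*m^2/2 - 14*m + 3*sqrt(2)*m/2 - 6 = (m + 3)*(m - 2*sqrt(2))*(sqrt(2)*m + sqrt(2)/2)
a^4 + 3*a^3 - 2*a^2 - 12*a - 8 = (a - 2)*(a + 1)*(a + 2)^2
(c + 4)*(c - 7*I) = c^2 + 4*c - 7*I*c - 28*I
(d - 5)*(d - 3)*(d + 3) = d^3 - 5*d^2 - 9*d + 45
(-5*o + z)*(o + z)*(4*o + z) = -20*o^3 - 21*o^2*z + z^3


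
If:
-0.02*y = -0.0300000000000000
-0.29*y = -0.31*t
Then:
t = 1.40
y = 1.50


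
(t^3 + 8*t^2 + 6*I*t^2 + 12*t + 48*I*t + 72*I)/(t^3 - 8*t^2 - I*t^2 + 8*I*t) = (t^3 + t^2*(8 + 6*I) + 12*t*(1 + 4*I) + 72*I)/(t*(t^2 + t*(-8 - I) + 8*I))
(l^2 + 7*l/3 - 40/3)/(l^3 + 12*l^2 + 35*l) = (l - 8/3)/(l*(l + 7))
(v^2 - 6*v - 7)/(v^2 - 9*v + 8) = (v^2 - 6*v - 7)/(v^2 - 9*v + 8)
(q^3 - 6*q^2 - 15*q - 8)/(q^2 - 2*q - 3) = (q^2 - 7*q - 8)/(q - 3)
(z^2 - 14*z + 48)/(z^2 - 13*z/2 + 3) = 2*(z - 8)/(2*z - 1)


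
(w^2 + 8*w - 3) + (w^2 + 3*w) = 2*w^2 + 11*w - 3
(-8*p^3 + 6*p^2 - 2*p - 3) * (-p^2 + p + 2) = 8*p^5 - 14*p^4 - 8*p^3 + 13*p^2 - 7*p - 6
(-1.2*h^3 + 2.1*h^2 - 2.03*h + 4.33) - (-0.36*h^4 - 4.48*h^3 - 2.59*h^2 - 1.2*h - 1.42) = 0.36*h^4 + 3.28*h^3 + 4.69*h^2 - 0.83*h + 5.75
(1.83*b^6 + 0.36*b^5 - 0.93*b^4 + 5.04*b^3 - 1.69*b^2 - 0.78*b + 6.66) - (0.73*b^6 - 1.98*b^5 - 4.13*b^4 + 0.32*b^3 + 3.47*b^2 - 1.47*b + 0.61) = 1.1*b^6 + 2.34*b^5 + 3.2*b^4 + 4.72*b^3 - 5.16*b^2 + 0.69*b + 6.05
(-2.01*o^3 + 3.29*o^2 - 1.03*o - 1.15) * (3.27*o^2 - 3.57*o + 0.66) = -6.5727*o^5 + 17.934*o^4 - 16.44*o^3 + 2.088*o^2 + 3.4257*o - 0.759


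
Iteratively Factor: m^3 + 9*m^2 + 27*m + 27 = (m + 3)*(m^2 + 6*m + 9) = (m + 3)^2*(m + 3)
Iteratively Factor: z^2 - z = (z)*(z - 1)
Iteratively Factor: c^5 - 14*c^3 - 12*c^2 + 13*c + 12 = (c - 1)*(c^4 + c^3 - 13*c^2 - 25*c - 12) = (c - 1)*(c + 3)*(c^3 - 2*c^2 - 7*c - 4) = (c - 1)*(c + 1)*(c + 3)*(c^2 - 3*c - 4) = (c - 1)*(c + 1)^2*(c + 3)*(c - 4)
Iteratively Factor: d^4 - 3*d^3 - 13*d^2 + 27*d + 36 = (d + 3)*(d^3 - 6*d^2 + 5*d + 12) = (d - 4)*(d + 3)*(d^2 - 2*d - 3) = (d - 4)*(d + 1)*(d + 3)*(d - 3)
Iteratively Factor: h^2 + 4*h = (h)*(h + 4)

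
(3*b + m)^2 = 9*b^2 + 6*b*m + m^2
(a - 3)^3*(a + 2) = a^4 - 7*a^3 + 9*a^2 + 27*a - 54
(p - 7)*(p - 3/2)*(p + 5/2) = p^3 - 6*p^2 - 43*p/4 + 105/4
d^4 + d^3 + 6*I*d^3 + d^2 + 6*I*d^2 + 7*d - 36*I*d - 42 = (d - 2)*(d + 3)*(d - I)*(d + 7*I)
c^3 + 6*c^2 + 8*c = c*(c + 2)*(c + 4)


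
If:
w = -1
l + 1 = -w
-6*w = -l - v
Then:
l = 0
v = -6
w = -1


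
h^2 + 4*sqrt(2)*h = h*(h + 4*sqrt(2))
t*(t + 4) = t^2 + 4*t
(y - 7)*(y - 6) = y^2 - 13*y + 42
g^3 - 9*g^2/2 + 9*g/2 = g*(g - 3)*(g - 3/2)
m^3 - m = m*(m - 1)*(m + 1)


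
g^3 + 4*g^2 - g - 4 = (g - 1)*(g + 1)*(g + 4)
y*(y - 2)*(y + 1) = y^3 - y^2 - 2*y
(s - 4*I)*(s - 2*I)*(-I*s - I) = -I*s^3 - 6*s^2 - I*s^2 - 6*s + 8*I*s + 8*I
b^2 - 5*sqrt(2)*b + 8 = (b - 4*sqrt(2))*(b - sqrt(2))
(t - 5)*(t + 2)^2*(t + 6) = t^4 + 5*t^3 - 22*t^2 - 116*t - 120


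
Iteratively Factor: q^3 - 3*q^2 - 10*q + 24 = (q - 2)*(q^2 - q - 12) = (q - 2)*(q + 3)*(q - 4)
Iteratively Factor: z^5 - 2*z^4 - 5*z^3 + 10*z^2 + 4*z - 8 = (z - 1)*(z^4 - z^3 - 6*z^2 + 4*z + 8) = (z - 2)*(z - 1)*(z^3 + z^2 - 4*z - 4) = (z - 2)*(z - 1)*(z + 2)*(z^2 - z - 2) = (z - 2)^2*(z - 1)*(z + 2)*(z + 1)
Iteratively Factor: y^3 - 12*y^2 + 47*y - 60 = (y - 3)*(y^2 - 9*y + 20) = (y - 5)*(y - 3)*(y - 4)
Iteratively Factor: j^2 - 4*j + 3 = (j - 3)*(j - 1)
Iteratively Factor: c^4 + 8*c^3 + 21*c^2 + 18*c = (c + 3)*(c^3 + 5*c^2 + 6*c) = (c + 2)*(c + 3)*(c^2 + 3*c) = c*(c + 2)*(c + 3)*(c + 3)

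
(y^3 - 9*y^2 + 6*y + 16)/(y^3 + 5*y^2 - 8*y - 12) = (y - 8)/(y + 6)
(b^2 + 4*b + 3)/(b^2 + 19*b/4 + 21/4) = 4*(b + 1)/(4*b + 7)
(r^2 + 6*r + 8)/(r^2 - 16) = (r + 2)/(r - 4)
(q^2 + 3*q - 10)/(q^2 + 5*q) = (q - 2)/q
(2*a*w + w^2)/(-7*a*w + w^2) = (2*a + w)/(-7*a + w)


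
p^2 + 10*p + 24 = (p + 4)*(p + 6)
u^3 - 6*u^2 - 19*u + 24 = (u - 8)*(u - 1)*(u + 3)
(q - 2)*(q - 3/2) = q^2 - 7*q/2 + 3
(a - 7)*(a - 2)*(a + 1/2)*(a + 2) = a^4 - 13*a^3/2 - 15*a^2/2 + 26*a + 14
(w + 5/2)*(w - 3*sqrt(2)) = w^2 - 3*sqrt(2)*w + 5*w/2 - 15*sqrt(2)/2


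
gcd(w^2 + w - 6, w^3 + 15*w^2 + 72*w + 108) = w + 3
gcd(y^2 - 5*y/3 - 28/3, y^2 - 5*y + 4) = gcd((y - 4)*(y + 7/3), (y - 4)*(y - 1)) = y - 4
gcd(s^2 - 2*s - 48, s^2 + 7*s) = 1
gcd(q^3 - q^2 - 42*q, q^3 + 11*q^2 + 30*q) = q^2 + 6*q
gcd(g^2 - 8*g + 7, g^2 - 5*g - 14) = g - 7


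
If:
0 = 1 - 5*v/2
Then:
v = 2/5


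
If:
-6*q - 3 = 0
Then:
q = -1/2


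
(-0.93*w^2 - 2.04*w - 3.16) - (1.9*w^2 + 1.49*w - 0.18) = -2.83*w^2 - 3.53*w - 2.98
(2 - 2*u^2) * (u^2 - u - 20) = -2*u^4 + 2*u^3 + 42*u^2 - 2*u - 40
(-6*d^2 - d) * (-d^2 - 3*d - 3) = 6*d^4 + 19*d^3 + 21*d^2 + 3*d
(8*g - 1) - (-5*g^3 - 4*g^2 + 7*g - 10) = 5*g^3 + 4*g^2 + g + 9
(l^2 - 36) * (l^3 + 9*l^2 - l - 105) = l^5 + 9*l^4 - 37*l^3 - 429*l^2 + 36*l + 3780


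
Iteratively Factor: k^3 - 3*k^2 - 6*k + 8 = (k - 4)*(k^2 + k - 2) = (k - 4)*(k + 2)*(k - 1)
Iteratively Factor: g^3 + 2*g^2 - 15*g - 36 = (g - 4)*(g^2 + 6*g + 9) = (g - 4)*(g + 3)*(g + 3)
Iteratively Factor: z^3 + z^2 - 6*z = (z - 2)*(z^2 + 3*z) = (z - 2)*(z + 3)*(z)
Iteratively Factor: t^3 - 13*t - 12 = (t + 1)*(t^2 - t - 12) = (t - 4)*(t + 1)*(t + 3)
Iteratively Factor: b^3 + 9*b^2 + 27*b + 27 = (b + 3)*(b^2 + 6*b + 9) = (b + 3)^2*(b + 3)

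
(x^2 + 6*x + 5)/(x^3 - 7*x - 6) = (x + 5)/(x^2 - x - 6)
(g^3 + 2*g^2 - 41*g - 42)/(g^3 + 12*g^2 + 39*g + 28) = (g - 6)/(g + 4)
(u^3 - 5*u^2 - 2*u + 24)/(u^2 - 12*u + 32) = (u^2 - u - 6)/(u - 8)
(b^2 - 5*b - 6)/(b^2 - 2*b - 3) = (b - 6)/(b - 3)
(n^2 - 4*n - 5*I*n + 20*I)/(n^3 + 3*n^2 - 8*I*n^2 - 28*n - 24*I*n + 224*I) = (n - 5*I)/(n^2 + n*(7 - 8*I) - 56*I)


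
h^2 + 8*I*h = h*(h + 8*I)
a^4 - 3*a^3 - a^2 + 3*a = a*(a - 3)*(a - 1)*(a + 1)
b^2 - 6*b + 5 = (b - 5)*(b - 1)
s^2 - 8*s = s*(s - 8)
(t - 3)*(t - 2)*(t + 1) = t^3 - 4*t^2 + t + 6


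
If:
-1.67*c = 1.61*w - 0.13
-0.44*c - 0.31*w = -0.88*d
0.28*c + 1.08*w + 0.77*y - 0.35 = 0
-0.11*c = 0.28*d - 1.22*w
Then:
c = 0.06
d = 0.04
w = 0.01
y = 0.41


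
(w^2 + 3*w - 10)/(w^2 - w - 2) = (w + 5)/(w + 1)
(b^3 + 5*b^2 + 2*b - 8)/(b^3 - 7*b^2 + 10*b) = (b^3 + 5*b^2 + 2*b - 8)/(b*(b^2 - 7*b + 10))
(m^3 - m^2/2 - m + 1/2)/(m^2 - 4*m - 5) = (2*m^2 - 3*m + 1)/(2*(m - 5))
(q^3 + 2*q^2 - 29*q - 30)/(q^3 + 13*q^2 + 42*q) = (q^2 - 4*q - 5)/(q*(q + 7))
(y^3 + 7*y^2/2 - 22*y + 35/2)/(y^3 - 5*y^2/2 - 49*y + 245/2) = (y - 1)/(y - 7)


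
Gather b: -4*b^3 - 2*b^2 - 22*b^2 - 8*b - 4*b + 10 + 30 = -4*b^3 - 24*b^2 - 12*b + 40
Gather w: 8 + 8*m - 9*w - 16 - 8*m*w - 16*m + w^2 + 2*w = -8*m + w^2 + w*(-8*m - 7) - 8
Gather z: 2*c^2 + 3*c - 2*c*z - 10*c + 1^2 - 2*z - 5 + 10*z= 2*c^2 - 7*c + z*(8 - 2*c) - 4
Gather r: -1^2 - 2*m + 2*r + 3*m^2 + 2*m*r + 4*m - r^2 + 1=3*m^2 + 2*m - r^2 + r*(2*m + 2)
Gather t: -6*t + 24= 24 - 6*t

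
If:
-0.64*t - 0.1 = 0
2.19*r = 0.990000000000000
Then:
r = 0.45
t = -0.16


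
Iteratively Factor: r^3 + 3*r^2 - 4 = (r + 2)*(r^2 + r - 2) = (r - 1)*(r + 2)*(r + 2)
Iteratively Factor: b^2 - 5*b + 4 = (b - 1)*(b - 4)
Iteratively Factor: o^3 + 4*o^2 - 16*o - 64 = (o - 4)*(o^2 + 8*o + 16) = (o - 4)*(o + 4)*(o + 4)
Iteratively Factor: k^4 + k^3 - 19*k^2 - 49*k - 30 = (k + 2)*(k^3 - k^2 - 17*k - 15) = (k + 1)*(k + 2)*(k^2 - 2*k - 15) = (k + 1)*(k + 2)*(k + 3)*(k - 5)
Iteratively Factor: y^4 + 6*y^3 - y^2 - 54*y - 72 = (y + 4)*(y^3 + 2*y^2 - 9*y - 18) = (y + 3)*(y + 4)*(y^2 - y - 6) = (y - 3)*(y + 3)*(y + 4)*(y + 2)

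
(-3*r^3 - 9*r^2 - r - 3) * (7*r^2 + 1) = -21*r^5 - 63*r^4 - 10*r^3 - 30*r^2 - r - 3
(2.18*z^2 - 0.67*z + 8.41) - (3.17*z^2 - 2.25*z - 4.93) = -0.99*z^2 + 1.58*z + 13.34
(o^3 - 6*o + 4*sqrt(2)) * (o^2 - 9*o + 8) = o^5 - 9*o^4 + 2*o^3 + 4*sqrt(2)*o^2 + 54*o^2 - 36*sqrt(2)*o - 48*o + 32*sqrt(2)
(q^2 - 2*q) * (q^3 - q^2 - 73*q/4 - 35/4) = q^5 - 3*q^4 - 65*q^3/4 + 111*q^2/4 + 35*q/2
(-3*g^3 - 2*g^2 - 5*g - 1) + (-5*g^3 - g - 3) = -8*g^3 - 2*g^2 - 6*g - 4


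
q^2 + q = q*(q + 1)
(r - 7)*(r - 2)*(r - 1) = r^3 - 10*r^2 + 23*r - 14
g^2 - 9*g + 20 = (g - 5)*(g - 4)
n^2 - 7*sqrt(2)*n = n*(n - 7*sqrt(2))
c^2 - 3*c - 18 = (c - 6)*(c + 3)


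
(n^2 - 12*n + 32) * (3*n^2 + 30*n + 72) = 3*n^4 - 6*n^3 - 192*n^2 + 96*n + 2304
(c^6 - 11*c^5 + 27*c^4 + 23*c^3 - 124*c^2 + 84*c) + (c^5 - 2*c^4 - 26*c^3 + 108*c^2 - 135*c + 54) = c^6 - 10*c^5 + 25*c^4 - 3*c^3 - 16*c^2 - 51*c + 54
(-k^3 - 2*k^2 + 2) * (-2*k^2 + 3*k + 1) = 2*k^5 + k^4 - 7*k^3 - 6*k^2 + 6*k + 2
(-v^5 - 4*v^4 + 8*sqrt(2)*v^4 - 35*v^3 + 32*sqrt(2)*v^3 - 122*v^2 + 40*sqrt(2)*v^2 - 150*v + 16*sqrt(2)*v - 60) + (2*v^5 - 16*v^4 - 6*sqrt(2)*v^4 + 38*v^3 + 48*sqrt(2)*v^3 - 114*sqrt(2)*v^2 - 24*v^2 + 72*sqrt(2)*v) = v^5 - 20*v^4 + 2*sqrt(2)*v^4 + 3*v^3 + 80*sqrt(2)*v^3 - 146*v^2 - 74*sqrt(2)*v^2 - 150*v + 88*sqrt(2)*v - 60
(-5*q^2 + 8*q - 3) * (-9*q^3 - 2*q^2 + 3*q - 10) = 45*q^5 - 62*q^4 - 4*q^3 + 80*q^2 - 89*q + 30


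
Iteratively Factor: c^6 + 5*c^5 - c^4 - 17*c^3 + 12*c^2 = (c)*(c^5 + 5*c^4 - c^3 - 17*c^2 + 12*c) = c*(c - 1)*(c^4 + 6*c^3 + 5*c^2 - 12*c) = c*(c - 1)^2*(c^3 + 7*c^2 + 12*c) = c*(c - 1)^2*(c + 4)*(c^2 + 3*c) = c*(c - 1)^2*(c + 3)*(c + 4)*(c)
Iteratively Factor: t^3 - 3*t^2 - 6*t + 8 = (t + 2)*(t^2 - 5*t + 4) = (t - 1)*(t + 2)*(t - 4)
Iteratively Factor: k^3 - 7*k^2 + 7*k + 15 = (k - 3)*(k^2 - 4*k - 5) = (k - 5)*(k - 3)*(k + 1)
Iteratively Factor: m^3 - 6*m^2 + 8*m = (m - 4)*(m^2 - 2*m) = m*(m - 4)*(m - 2)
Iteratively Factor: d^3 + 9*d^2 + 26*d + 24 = (d + 3)*(d^2 + 6*d + 8) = (d + 3)*(d + 4)*(d + 2)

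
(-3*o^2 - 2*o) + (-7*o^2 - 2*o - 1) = -10*o^2 - 4*o - 1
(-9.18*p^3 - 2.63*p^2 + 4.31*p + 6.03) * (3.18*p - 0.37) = -29.1924*p^4 - 4.9668*p^3 + 14.6789*p^2 + 17.5807*p - 2.2311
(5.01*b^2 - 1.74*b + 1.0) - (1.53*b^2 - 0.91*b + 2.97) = 3.48*b^2 - 0.83*b - 1.97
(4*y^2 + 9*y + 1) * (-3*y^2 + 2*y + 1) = -12*y^4 - 19*y^3 + 19*y^2 + 11*y + 1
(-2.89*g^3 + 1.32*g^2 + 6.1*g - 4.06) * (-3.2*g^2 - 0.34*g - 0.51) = 9.248*g^5 - 3.2414*g^4 - 18.4949*g^3 + 10.2448*g^2 - 1.7306*g + 2.0706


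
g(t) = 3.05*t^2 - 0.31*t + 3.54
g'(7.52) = 45.56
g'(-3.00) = -18.61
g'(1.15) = 6.70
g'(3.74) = 22.50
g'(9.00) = 54.59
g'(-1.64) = -10.31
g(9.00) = 247.80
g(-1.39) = 9.86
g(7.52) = 173.69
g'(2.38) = 14.21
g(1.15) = 7.22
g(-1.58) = 11.64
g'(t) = 6.1*t - 0.31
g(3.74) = 45.04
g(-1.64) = 12.25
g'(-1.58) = -9.95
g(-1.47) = 10.59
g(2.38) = 20.08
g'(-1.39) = -8.79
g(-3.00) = 31.92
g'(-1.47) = -9.28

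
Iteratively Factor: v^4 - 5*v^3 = (v - 5)*(v^3) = v*(v - 5)*(v^2) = v^2*(v - 5)*(v)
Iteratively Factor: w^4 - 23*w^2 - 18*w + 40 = (w + 4)*(w^3 - 4*w^2 - 7*w + 10) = (w + 2)*(w + 4)*(w^2 - 6*w + 5) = (w - 5)*(w + 2)*(w + 4)*(w - 1)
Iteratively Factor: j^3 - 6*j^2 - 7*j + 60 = (j - 4)*(j^2 - 2*j - 15) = (j - 5)*(j - 4)*(j + 3)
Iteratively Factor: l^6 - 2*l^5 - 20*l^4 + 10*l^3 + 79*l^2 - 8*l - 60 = (l + 2)*(l^5 - 4*l^4 - 12*l^3 + 34*l^2 + 11*l - 30) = (l + 1)*(l + 2)*(l^4 - 5*l^3 - 7*l^2 + 41*l - 30) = (l + 1)*(l + 2)*(l + 3)*(l^3 - 8*l^2 + 17*l - 10) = (l - 1)*(l + 1)*(l + 2)*(l + 3)*(l^2 - 7*l + 10) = (l - 2)*(l - 1)*(l + 1)*(l + 2)*(l + 3)*(l - 5)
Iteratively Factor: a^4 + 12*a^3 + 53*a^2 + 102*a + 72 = (a + 3)*(a^3 + 9*a^2 + 26*a + 24) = (a + 3)*(a + 4)*(a^2 + 5*a + 6) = (a + 3)^2*(a + 4)*(a + 2)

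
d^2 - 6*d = d*(d - 6)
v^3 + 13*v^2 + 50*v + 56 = (v + 2)*(v + 4)*(v + 7)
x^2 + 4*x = x*(x + 4)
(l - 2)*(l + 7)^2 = l^3 + 12*l^2 + 21*l - 98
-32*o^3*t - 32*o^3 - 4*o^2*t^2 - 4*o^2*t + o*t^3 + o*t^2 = (-8*o + t)*(4*o + t)*(o*t + o)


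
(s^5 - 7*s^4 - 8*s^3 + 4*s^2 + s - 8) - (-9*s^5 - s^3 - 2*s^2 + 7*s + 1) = 10*s^5 - 7*s^4 - 7*s^3 + 6*s^2 - 6*s - 9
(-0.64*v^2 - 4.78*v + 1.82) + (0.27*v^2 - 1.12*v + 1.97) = -0.37*v^2 - 5.9*v + 3.79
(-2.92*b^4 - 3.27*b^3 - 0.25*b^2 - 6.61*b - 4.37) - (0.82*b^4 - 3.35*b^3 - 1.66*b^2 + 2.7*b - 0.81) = -3.74*b^4 + 0.0800000000000001*b^3 + 1.41*b^2 - 9.31*b - 3.56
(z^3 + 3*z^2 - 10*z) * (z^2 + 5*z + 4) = z^5 + 8*z^4 + 9*z^3 - 38*z^2 - 40*z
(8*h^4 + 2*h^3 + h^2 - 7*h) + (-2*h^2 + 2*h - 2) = 8*h^4 + 2*h^3 - h^2 - 5*h - 2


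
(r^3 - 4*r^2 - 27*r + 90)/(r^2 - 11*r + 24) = (r^2 - r - 30)/(r - 8)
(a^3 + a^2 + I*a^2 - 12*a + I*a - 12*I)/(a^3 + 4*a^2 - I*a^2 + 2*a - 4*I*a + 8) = (a - 3)/(a - 2*I)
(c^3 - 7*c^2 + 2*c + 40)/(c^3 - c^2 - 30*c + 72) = (c^2 - 3*c - 10)/(c^2 + 3*c - 18)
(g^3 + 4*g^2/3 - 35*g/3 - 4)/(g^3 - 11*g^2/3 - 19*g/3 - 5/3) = (g^2 + g - 12)/(g^2 - 4*g - 5)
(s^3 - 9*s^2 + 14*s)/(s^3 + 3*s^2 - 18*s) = (s^2 - 9*s + 14)/(s^2 + 3*s - 18)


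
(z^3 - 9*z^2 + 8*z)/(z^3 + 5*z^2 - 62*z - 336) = z*(z - 1)/(z^2 + 13*z + 42)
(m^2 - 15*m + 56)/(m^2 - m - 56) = (m - 7)/(m + 7)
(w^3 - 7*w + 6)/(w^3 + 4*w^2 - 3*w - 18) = (w - 1)/(w + 3)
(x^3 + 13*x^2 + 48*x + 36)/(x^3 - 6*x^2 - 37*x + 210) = (x^2 + 7*x + 6)/(x^2 - 12*x + 35)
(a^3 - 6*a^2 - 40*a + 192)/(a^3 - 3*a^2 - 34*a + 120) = (a - 8)/(a - 5)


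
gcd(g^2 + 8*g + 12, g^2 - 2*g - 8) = g + 2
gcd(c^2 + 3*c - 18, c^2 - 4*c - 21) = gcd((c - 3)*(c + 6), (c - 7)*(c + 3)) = 1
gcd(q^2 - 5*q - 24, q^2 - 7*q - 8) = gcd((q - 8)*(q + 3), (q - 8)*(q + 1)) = q - 8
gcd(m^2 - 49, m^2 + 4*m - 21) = m + 7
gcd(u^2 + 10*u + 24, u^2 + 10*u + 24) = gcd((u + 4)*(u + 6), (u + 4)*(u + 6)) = u^2 + 10*u + 24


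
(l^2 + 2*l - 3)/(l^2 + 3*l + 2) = (l^2 + 2*l - 3)/(l^2 + 3*l + 2)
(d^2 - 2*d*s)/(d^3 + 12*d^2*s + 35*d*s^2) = (d - 2*s)/(d^2 + 12*d*s + 35*s^2)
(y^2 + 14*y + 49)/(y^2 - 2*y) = (y^2 + 14*y + 49)/(y*(y - 2))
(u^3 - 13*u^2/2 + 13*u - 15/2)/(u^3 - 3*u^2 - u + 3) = (u - 5/2)/(u + 1)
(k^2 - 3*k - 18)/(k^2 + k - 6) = (k - 6)/(k - 2)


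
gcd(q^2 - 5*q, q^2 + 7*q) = q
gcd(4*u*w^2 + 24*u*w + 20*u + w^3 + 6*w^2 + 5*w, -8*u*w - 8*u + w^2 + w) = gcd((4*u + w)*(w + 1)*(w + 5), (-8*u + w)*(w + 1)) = w + 1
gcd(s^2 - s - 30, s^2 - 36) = s - 6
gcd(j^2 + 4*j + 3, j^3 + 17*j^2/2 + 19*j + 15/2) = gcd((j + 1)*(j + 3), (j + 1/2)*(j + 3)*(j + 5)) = j + 3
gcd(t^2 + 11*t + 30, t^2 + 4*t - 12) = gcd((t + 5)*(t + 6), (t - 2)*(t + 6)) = t + 6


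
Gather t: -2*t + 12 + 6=18 - 2*t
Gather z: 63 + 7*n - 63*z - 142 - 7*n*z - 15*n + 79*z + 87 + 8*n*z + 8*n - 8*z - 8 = z*(n + 8)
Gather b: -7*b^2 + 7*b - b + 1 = -7*b^2 + 6*b + 1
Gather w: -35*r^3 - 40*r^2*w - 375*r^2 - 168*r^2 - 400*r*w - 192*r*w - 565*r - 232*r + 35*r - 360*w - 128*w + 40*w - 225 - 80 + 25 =-35*r^3 - 543*r^2 - 762*r + w*(-40*r^2 - 592*r - 448) - 280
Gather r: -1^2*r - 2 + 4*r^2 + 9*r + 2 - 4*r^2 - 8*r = 0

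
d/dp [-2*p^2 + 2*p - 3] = 2 - 4*p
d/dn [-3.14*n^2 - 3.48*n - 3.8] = -6.28*n - 3.48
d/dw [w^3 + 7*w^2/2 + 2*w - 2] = 3*w^2 + 7*w + 2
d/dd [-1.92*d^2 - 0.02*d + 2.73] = -3.84*d - 0.02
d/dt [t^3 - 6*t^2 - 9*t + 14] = 3*t^2 - 12*t - 9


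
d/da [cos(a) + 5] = -sin(a)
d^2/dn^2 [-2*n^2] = -4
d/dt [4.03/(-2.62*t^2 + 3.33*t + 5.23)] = (21.1172*t - 13.4199)/(-2.62*t^2 + 3.33*t + 5.23)^2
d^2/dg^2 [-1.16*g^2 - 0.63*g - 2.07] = -2.32000000000000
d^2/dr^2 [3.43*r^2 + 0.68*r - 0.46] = 6.86000000000000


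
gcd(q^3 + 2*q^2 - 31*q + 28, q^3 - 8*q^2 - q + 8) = q - 1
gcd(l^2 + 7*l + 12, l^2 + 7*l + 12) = l^2 + 7*l + 12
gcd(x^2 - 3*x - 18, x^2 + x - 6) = x + 3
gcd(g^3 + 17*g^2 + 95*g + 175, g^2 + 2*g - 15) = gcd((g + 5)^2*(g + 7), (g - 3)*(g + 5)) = g + 5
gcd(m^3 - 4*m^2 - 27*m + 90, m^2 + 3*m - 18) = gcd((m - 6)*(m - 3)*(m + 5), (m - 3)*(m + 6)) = m - 3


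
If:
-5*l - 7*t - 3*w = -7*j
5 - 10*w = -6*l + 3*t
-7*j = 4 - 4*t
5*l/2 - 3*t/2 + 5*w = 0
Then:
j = -3616/4473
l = -145/213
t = -265/639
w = 46/213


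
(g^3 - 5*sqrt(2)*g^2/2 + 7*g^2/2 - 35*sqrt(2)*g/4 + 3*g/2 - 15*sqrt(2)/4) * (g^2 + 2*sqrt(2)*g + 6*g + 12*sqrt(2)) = g^5 - sqrt(2)*g^4/2 + 19*g^4/2 - 19*sqrt(2)*g^3/4 + 25*g^3/2 - 86*g^2 - 45*sqrt(2)*g^2/4 - 225*g - 9*sqrt(2)*g/2 - 90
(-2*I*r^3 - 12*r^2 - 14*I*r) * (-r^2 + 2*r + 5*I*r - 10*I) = 2*I*r^5 + 22*r^4 - 4*I*r^4 - 44*r^3 - 46*I*r^3 + 70*r^2 + 92*I*r^2 - 140*r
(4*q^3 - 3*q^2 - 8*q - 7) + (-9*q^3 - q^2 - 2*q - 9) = -5*q^3 - 4*q^2 - 10*q - 16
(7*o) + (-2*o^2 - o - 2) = -2*o^2 + 6*o - 2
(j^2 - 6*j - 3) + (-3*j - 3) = j^2 - 9*j - 6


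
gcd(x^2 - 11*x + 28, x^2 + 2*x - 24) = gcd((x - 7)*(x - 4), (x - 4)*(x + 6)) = x - 4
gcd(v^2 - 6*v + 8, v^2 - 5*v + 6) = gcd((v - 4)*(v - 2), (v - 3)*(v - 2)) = v - 2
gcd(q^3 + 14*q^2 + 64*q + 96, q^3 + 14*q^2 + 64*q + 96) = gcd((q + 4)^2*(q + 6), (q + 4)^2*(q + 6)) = q^3 + 14*q^2 + 64*q + 96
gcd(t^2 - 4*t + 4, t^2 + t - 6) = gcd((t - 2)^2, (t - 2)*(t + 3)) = t - 2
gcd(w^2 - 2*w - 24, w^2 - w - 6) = 1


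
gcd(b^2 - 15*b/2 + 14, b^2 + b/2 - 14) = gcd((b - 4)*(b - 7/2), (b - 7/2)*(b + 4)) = b - 7/2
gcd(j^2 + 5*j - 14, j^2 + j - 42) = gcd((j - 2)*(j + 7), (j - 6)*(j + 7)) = j + 7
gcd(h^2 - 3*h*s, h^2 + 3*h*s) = h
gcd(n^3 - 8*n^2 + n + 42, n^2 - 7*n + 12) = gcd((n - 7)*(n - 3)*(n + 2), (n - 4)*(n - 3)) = n - 3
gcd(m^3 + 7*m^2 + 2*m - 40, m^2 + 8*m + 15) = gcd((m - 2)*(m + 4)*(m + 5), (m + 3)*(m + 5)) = m + 5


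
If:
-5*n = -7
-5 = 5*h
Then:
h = -1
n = 7/5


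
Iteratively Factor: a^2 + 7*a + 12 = (a + 3)*(a + 4)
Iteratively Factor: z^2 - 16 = (z - 4)*(z + 4)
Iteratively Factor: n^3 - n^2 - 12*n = (n + 3)*(n^2 - 4*n) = n*(n + 3)*(n - 4)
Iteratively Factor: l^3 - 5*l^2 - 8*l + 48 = (l + 3)*(l^2 - 8*l + 16) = (l - 4)*(l + 3)*(l - 4)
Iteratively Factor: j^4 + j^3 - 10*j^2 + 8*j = (j + 4)*(j^3 - 3*j^2 + 2*j) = (j - 2)*(j + 4)*(j^2 - j) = (j - 2)*(j - 1)*(j + 4)*(j)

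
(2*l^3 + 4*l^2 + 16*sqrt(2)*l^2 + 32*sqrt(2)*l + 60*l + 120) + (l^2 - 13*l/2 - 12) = 2*l^3 + 5*l^2 + 16*sqrt(2)*l^2 + 32*sqrt(2)*l + 107*l/2 + 108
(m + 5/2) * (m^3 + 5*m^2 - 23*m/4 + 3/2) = m^4 + 15*m^3/2 + 27*m^2/4 - 103*m/8 + 15/4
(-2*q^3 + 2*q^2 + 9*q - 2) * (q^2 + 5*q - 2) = -2*q^5 - 8*q^4 + 23*q^3 + 39*q^2 - 28*q + 4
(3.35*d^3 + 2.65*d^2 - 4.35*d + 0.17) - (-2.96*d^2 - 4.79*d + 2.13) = 3.35*d^3 + 5.61*d^2 + 0.44*d - 1.96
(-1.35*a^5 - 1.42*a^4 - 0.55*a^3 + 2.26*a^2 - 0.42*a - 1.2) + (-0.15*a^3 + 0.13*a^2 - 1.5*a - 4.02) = -1.35*a^5 - 1.42*a^4 - 0.7*a^3 + 2.39*a^2 - 1.92*a - 5.22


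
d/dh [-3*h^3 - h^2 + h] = -9*h^2 - 2*h + 1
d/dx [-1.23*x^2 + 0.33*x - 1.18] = 0.33 - 2.46*x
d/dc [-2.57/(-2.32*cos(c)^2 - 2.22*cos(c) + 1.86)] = (11.9248*cos(c) + 5.7054)*sin(c)/(2.32*cos(c)^2 + 2.22*cos(c) - 1.86)^2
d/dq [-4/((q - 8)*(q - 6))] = 8*(q - 7)/((q - 8)^2*(q - 6)^2)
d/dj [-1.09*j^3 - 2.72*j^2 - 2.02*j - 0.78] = -3.27*j^2 - 5.44*j - 2.02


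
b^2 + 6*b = b*(b + 6)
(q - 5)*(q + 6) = q^2 + q - 30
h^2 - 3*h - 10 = (h - 5)*(h + 2)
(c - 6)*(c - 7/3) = c^2 - 25*c/3 + 14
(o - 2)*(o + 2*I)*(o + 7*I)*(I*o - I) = I*o^4 - 9*o^3 - 3*I*o^3 + 27*o^2 - 12*I*o^2 - 18*o + 42*I*o - 28*I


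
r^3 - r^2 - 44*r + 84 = (r - 6)*(r - 2)*(r + 7)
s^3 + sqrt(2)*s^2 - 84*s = s*(s - 6*sqrt(2))*(s + 7*sqrt(2))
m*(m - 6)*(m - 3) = m^3 - 9*m^2 + 18*m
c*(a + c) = a*c + c^2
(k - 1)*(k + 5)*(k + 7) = k^3 + 11*k^2 + 23*k - 35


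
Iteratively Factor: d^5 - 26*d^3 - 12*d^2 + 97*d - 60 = (d - 5)*(d^4 + 5*d^3 - d^2 - 17*d + 12) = (d - 5)*(d - 1)*(d^3 + 6*d^2 + 5*d - 12) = (d - 5)*(d - 1)^2*(d^2 + 7*d + 12) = (d - 5)*(d - 1)^2*(d + 4)*(d + 3)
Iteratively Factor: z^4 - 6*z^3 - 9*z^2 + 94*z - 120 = (z - 3)*(z^3 - 3*z^2 - 18*z + 40) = (z - 5)*(z - 3)*(z^2 + 2*z - 8) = (z - 5)*(z - 3)*(z + 4)*(z - 2)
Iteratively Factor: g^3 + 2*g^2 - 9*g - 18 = (g + 3)*(g^2 - g - 6) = (g + 2)*(g + 3)*(g - 3)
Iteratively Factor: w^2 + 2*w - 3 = (w + 3)*(w - 1)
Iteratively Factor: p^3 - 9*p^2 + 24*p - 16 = (p - 4)*(p^2 - 5*p + 4) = (p - 4)*(p - 1)*(p - 4)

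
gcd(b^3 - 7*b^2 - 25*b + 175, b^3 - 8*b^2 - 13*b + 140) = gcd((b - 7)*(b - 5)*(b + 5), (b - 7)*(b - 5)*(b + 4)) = b^2 - 12*b + 35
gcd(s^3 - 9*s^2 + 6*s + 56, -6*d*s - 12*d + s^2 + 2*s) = s + 2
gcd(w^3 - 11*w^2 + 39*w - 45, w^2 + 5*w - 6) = 1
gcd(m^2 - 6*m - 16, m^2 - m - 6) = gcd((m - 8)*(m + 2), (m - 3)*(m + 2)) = m + 2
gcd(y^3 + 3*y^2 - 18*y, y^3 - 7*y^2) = y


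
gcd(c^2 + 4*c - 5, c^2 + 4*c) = 1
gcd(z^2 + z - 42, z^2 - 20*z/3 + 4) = z - 6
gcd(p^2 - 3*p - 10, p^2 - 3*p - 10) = p^2 - 3*p - 10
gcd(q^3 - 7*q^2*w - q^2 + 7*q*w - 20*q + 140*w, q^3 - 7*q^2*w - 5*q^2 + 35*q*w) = q^2 - 7*q*w - 5*q + 35*w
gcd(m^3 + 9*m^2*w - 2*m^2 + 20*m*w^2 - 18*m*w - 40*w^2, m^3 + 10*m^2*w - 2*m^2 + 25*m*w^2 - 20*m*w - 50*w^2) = m^2 + 5*m*w - 2*m - 10*w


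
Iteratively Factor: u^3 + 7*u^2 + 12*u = (u + 4)*(u^2 + 3*u) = (u + 3)*(u + 4)*(u)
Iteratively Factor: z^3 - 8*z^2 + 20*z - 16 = (z - 2)*(z^2 - 6*z + 8) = (z - 4)*(z - 2)*(z - 2)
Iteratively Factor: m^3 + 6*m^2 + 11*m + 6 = (m + 2)*(m^2 + 4*m + 3) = (m + 1)*(m + 2)*(m + 3)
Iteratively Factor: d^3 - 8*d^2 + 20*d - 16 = (d - 2)*(d^2 - 6*d + 8) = (d - 2)^2*(d - 4)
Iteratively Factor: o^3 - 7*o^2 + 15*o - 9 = (o - 1)*(o^2 - 6*o + 9) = (o - 3)*(o - 1)*(o - 3)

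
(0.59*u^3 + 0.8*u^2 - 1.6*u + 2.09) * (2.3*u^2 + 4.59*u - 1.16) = 1.357*u^5 + 4.5481*u^4 - 0.692399999999999*u^3 - 3.465*u^2 + 11.4491*u - 2.4244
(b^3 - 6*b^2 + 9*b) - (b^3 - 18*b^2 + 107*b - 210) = 12*b^2 - 98*b + 210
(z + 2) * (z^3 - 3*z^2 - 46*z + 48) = z^4 - z^3 - 52*z^2 - 44*z + 96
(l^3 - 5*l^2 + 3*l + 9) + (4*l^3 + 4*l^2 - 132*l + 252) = 5*l^3 - l^2 - 129*l + 261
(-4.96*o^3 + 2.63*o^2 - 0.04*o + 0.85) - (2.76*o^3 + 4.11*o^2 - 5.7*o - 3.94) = -7.72*o^3 - 1.48*o^2 + 5.66*o + 4.79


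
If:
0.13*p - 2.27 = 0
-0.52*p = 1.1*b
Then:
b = -8.25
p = 17.46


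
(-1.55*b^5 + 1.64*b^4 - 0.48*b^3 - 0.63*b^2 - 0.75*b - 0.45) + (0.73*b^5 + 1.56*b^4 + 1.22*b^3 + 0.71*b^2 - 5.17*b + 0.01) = -0.82*b^5 + 3.2*b^4 + 0.74*b^3 + 0.08*b^2 - 5.92*b - 0.44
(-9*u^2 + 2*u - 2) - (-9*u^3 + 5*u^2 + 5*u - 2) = 9*u^3 - 14*u^2 - 3*u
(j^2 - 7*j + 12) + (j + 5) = j^2 - 6*j + 17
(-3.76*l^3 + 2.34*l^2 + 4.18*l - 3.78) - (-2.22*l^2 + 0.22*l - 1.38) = -3.76*l^3 + 4.56*l^2 + 3.96*l - 2.4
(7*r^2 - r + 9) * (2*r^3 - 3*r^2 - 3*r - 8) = 14*r^5 - 23*r^4 - 80*r^2 - 19*r - 72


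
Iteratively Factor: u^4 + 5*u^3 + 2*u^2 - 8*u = (u)*(u^3 + 5*u^2 + 2*u - 8) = u*(u + 2)*(u^2 + 3*u - 4) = u*(u + 2)*(u + 4)*(u - 1)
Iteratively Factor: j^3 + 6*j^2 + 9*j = (j + 3)*(j^2 + 3*j) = j*(j + 3)*(j + 3)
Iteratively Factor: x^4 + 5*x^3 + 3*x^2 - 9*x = (x - 1)*(x^3 + 6*x^2 + 9*x) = x*(x - 1)*(x^2 + 6*x + 9) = x*(x - 1)*(x + 3)*(x + 3)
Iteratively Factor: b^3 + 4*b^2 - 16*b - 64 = (b + 4)*(b^2 - 16) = (b + 4)^2*(b - 4)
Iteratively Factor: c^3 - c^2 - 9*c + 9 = (c - 1)*(c^2 - 9) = (c - 1)*(c + 3)*(c - 3)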